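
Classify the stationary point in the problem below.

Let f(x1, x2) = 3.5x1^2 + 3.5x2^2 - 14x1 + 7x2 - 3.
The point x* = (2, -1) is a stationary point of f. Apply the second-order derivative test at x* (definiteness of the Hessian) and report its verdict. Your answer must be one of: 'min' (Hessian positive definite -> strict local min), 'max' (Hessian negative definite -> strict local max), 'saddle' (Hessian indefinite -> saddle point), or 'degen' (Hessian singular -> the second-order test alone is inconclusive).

Compute the Hessian H = grad^2 f:
  H = [[7, 0], [0, 7]]
Verify stationarity: grad f(x*) = H x* + g = (0, 0).
Eigenvalues of H: 7, 7.
Both eigenvalues > 0, so H is positive definite -> x* is a strict local min.

min


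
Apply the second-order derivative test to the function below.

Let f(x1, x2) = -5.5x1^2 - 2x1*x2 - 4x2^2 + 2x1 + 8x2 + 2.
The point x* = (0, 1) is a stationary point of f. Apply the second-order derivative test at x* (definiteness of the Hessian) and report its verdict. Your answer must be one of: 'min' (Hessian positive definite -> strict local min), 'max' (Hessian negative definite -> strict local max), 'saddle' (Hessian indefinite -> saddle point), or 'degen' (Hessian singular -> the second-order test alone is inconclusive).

Compute the Hessian H = grad^2 f:
  H = [[-11, -2], [-2, -8]]
Verify stationarity: grad f(x*) = H x* + g = (0, 0).
Eigenvalues of H: -12, -7.
Both eigenvalues < 0, so H is negative definite -> x* is a strict local max.

max


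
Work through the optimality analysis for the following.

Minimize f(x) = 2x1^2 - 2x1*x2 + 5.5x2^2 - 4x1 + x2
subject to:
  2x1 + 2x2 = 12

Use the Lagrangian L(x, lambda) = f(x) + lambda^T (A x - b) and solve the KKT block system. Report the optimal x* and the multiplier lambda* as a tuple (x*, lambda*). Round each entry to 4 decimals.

Form the Lagrangian:
  L(x, lambda) = (1/2) x^T Q x + c^T x + lambda^T (A x - b)
Stationarity (grad_x L = 0): Q x + c + A^T lambda = 0.
Primal feasibility: A x = b.

This gives the KKT block system:
  [ Q   A^T ] [ x     ]   [-c ]
  [ A    0  ] [ lambda ] = [ b ]

Solving the linear system:
  x*      = (4.3684, 1.6316)
  lambda* = (-5.1053)
  f(x*)   = 22.7105

x* = (4.3684, 1.6316), lambda* = (-5.1053)


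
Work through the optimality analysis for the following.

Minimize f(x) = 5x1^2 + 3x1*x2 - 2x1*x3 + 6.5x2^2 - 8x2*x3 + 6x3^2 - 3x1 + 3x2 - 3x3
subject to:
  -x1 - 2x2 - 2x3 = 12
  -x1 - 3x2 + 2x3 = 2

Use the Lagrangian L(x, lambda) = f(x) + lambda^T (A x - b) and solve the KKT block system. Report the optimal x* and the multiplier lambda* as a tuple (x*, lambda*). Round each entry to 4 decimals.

Form the Lagrangian:
  L(x, lambda) = (1/2) x^T Q x + c^T x + lambda^T (A x - b)
Stationarity (grad_x L = 0): Q x + c + A^T lambda = 0.
Primal feasibility: A x = b.

This gives the KKT block system:
  [ Q   A^T ] [ x     ]   [-c ]
  [ A    0  ] [ lambda ] = [ b ]

Solving the linear system:
  x*      = (-0.0021, -2.7992, -3.1998)
  lambda* = (-7.2594, 2.2406)
  f(x*)   = 41.92

x* = (-0.0021, -2.7992, -3.1998), lambda* = (-7.2594, 2.2406)


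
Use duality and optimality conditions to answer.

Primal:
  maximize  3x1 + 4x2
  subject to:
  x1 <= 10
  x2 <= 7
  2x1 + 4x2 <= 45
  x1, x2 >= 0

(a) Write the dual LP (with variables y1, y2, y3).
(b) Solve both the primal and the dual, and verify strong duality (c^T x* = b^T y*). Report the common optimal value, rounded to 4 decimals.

The standard primal-dual pair for 'max c^T x s.t. A x <= b, x >= 0' is:
  Dual:  min b^T y  s.t.  A^T y >= c,  y >= 0.

So the dual LP is:
  minimize  10y1 + 7y2 + 45y3
  subject to:
    y1 + 2y3 >= 3
    y2 + 4y3 >= 4
    y1, y2, y3 >= 0

Solving the primal: x* = (10, 6.25).
  primal value c^T x* = 55.
Solving the dual: y* = (1, 0, 1).
  dual value b^T y* = 55.
Strong duality: c^T x* = b^T y*. Confirmed.

55


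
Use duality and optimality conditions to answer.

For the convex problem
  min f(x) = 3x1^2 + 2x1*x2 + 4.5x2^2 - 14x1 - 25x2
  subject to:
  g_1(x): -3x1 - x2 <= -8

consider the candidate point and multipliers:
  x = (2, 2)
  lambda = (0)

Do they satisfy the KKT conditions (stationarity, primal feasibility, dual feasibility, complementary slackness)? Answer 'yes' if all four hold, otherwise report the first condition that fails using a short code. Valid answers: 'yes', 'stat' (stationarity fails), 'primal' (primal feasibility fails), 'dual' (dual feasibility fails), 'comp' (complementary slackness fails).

Gradient of f: grad f(x) = Q x + c = (2, -3)
Constraint values g_i(x) = a_i^T x - b_i:
  g_1((2, 2)) = 0
Stationarity residual: grad f(x) + sum_i lambda_i a_i = (2, -3)
  -> stationarity FAILS
Primal feasibility (all g_i <= 0): OK
Dual feasibility (all lambda_i >= 0): OK
Complementary slackness (lambda_i * g_i(x) = 0 for all i): OK

Verdict: the first failing condition is stationarity -> stat.

stat


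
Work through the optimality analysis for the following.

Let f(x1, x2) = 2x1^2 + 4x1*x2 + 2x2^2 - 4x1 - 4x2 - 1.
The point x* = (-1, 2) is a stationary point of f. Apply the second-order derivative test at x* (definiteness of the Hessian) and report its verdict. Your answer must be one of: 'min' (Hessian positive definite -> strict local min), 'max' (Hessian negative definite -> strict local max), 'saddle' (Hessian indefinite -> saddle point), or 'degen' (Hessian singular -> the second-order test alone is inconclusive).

Compute the Hessian H = grad^2 f:
  H = [[4, 4], [4, 4]]
Verify stationarity: grad f(x*) = H x* + g = (0, 0).
Eigenvalues of H: 0, 8.
H has a zero eigenvalue (singular; positive semidefinite but not definite), so H is neither positive definite, negative definite, nor indefinite. The second-order test alone is inconclusive -> degen.
(Indeed, f is constant along the null direction of H through x*, so x* is not a strict local extremum.)

degen


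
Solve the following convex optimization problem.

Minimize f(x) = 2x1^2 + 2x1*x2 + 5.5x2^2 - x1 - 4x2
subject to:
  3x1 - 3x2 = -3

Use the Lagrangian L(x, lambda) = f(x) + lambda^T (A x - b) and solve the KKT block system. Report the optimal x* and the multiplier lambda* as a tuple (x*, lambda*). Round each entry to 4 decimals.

Form the Lagrangian:
  L(x, lambda) = (1/2) x^T Q x + c^T x + lambda^T (A x - b)
Stationarity (grad_x L = 0): Q x + c + A^T lambda = 0.
Primal feasibility: A x = b.

This gives the KKT block system:
  [ Q   A^T ] [ x     ]   [-c ]
  [ A    0  ] [ lambda ] = [ b ]

Solving the linear system:
  x*      = (-0.4211, 0.5789)
  lambda* = (0.5088)
  f(x*)   = -0.1842

x* = (-0.4211, 0.5789), lambda* = (0.5088)


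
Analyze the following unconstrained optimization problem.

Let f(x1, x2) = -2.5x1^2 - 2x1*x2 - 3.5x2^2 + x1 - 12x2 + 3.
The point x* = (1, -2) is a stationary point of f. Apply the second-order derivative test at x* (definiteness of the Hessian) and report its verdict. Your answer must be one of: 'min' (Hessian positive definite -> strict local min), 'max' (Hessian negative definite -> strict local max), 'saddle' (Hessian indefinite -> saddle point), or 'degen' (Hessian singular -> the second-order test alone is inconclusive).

Compute the Hessian H = grad^2 f:
  H = [[-5, -2], [-2, -7]]
Verify stationarity: grad f(x*) = H x* + g = (0, 0).
Eigenvalues of H: -8.2361, -3.7639.
Both eigenvalues < 0, so H is negative definite -> x* is a strict local max.

max


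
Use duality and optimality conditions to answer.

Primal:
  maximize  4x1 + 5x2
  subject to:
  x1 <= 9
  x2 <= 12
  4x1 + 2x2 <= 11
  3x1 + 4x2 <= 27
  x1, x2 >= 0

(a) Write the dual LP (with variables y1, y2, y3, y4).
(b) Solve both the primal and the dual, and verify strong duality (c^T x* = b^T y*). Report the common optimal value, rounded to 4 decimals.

The standard primal-dual pair for 'max c^T x s.t. A x <= b, x >= 0' is:
  Dual:  min b^T y  s.t.  A^T y >= c,  y >= 0.

So the dual LP is:
  minimize  9y1 + 12y2 + 11y3 + 27y4
  subject to:
    y1 + 4y3 + 3y4 >= 4
    y2 + 2y3 + 4y4 >= 5
    y1, y2, y3, y4 >= 0

Solving the primal: x* = (0, 5.5).
  primal value c^T x* = 27.5.
Solving the dual: y* = (0, 0, 2.5, 0).
  dual value b^T y* = 27.5.
Strong duality: c^T x* = b^T y*. Confirmed.

27.5


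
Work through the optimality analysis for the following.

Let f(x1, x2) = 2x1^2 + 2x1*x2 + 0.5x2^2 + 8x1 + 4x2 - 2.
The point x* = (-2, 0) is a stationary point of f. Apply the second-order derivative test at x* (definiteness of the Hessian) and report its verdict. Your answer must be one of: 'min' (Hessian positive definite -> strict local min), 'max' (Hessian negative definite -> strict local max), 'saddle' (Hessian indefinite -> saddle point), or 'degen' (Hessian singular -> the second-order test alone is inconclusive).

Compute the Hessian H = grad^2 f:
  H = [[4, 2], [2, 1]]
Verify stationarity: grad f(x*) = H x* + g = (0, 0).
Eigenvalues of H: 0, 5.
H has a zero eigenvalue (singular; positive semidefinite but not definite), so H is neither positive definite, negative definite, nor indefinite. The second-order test alone is inconclusive -> degen.
(Indeed, f is constant along the null direction of H through x*, so x* is not a strict local extremum.)

degen


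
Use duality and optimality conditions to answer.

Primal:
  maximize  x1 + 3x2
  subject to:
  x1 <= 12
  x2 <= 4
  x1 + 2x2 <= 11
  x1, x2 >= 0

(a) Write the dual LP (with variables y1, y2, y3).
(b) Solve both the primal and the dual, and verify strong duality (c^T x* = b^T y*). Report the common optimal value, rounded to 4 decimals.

The standard primal-dual pair for 'max c^T x s.t. A x <= b, x >= 0' is:
  Dual:  min b^T y  s.t.  A^T y >= c,  y >= 0.

So the dual LP is:
  minimize  12y1 + 4y2 + 11y3
  subject to:
    y1 + y3 >= 1
    y2 + 2y3 >= 3
    y1, y2, y3 >= 0

Solving the primal: x* = (3, 4).
  primal value c^T x* = 15.
Solving the dual: y* = (0, 1, 1).
  dual value b^T y* = 15.
Strong duality: c^T x* = b^T y*. Confirmed.

15


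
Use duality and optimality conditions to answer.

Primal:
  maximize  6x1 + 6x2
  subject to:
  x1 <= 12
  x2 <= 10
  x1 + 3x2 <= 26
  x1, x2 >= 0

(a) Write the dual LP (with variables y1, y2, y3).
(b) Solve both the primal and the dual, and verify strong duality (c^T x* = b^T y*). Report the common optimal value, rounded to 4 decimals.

The standard primal-dual pair for 'max c^T x s.t. A x <= b, x >= 0' is:
  Dual:  min b^T y  s.t.  A^T y >= c,  y >= 0.

So the dual LP is:
  minimize  12y1 + 10y2 + 26y3
  subject to:
    y1 + y3 >= 6
    y2 + 3y3 >= 6
    y1, y2, y3 >= 0

Solving the primal: x* = (12, 4.6667).
  primal value c^T x* = 100.
Solving the dual: y* = (4, 0, 2).
  dual value b^T y* = 100.
Strong duality: c^T x* = b^T y*. Confirmed.

100


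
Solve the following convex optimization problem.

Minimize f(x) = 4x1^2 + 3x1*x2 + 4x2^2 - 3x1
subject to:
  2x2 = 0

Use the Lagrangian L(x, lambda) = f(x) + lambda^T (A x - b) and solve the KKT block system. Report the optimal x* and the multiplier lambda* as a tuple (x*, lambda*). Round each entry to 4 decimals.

Form the Lagrangian:
  L(x, lambda) = (1/2) x^T Q x + c^T x + lambda^T (A x - b)
Stationarity (grad_x L = 0): Q x + c + A^T lambda = 0.
Primal feasibility: A x = b.

This gives the KKT block system:
  [ Q   A^T ] [ x     ]   [-c ]
  [ A    0  ] [ lambda ] = [ b ]

Solving the linear system:
  x*      = (0.375, 0)
  lambda* = (-0.5625)
  f(x*)   = -0.5625

x* = (0.375, 0), lambda* = (-0.5625)


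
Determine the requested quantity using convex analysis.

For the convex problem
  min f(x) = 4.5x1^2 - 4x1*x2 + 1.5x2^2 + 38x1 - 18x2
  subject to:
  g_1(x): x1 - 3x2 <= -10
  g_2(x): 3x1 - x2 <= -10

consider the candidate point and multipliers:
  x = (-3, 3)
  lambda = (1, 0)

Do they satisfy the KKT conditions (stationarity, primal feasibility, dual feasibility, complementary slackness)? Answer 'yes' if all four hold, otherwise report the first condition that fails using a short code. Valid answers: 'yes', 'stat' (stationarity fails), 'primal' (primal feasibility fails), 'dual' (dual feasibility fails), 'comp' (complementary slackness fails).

Gradient of f: grad f(x) = Q x + c = (-1, 3)
Constraint values g_i(x) = a_i^T x - b_i:
  g_1((-3, 3)) = -2
  g_2((-3, 3)) = -2
Stationarity residual: grad f(x) + sum_i lambda_i a_i = (0, 0)
  -> stationarity OK
Primal feasibility (all g_i <= 0): OK
Dual feasibility (all lambda_i >= 0): OK
Complementary slackness (lambda_i * g_i(x) = 0 for all i): FAILS

Verdict: the first failing condition is complementary_slackness -> comp.

comp


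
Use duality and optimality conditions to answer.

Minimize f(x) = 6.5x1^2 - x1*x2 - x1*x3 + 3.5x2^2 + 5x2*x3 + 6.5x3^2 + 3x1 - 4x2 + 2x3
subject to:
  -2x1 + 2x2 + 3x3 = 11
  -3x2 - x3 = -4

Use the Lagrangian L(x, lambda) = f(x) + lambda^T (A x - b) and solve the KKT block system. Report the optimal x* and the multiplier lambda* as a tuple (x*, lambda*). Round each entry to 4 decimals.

Form the Lagrangian:
  L(x, lambda) = (1/2) x^T Q x + c^T x + lambda^T (A x - b)
Stationarity (grad_x L = 0): Q x + c + A^T lambda = 0.
Primal feasibility: A x = b.

This gives the KKT block system:
  [ Q   A^T ] [ x     ]   [-c ]
  [ A    0  ] [ lambda ] = [ b ]

Solving the linear system:
  x*      = (-1.9028, 0.6865, 1.9404)
  lambda* = (-12.1818, -3.9843)
  f(x*)   = 56.7445

x* = (-1.9028, 0.6865, 1.9404), lambda* = (-12.1818, -3.9843)


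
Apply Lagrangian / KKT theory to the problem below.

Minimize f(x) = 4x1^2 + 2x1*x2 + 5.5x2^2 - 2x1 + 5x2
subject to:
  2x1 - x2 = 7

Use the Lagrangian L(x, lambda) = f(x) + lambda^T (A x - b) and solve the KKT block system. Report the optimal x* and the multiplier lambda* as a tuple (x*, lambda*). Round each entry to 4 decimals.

Form the Lagrangian:
  L(x, lambda) = (1/2) x^T Q x + c^T x + lambda^T (A x - b)
Stationarity (grad_x L = 0): Q x + c + A^T lambda = 0.
Primal feasibility: A x = b.

This gives the KKT block system:
  [ Q   A^T ] [ x     ]   [-c ]
  [ A    0  ] [ lambda ] = [ b ]

Solving the linear system:
  x*      = (2.6667, -1.6667)
  lambda* = (-8)
  f(x*)   = 21.1667

x* = (2.6667, -1.6667), lambda* = (-8)


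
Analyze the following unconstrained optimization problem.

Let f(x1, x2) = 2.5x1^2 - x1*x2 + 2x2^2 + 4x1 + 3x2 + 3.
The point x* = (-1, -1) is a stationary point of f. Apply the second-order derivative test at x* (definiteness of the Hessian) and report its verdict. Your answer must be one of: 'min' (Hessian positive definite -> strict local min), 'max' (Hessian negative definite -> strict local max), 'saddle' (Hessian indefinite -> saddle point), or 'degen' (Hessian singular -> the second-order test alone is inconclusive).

Compute the Hessian H = grad^2 f:
  H = [[5, -1], [-1, 4]]
Verify stationarity: grad f(x*) = H x* + g = (0, 0).
Eigenvalues of H: 3.382, 5.618.
Both eigenvalues > 0, so H is positive definite -> x* is a strict local min.

min


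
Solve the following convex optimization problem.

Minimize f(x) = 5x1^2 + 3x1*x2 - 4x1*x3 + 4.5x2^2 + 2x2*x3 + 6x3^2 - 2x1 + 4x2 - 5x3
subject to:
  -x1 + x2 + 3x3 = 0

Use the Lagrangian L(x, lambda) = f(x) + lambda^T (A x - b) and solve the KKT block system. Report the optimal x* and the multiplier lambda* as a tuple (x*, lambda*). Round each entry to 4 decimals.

Form the Lagrangian:
  L(x, lambda) = (1/2) x^T Q x + c^T x + lambda^T (A x - b)
Stationarity (grad_x L = 0): Q x + c + A^T lambda = 0.
Primal feasibility: A x = b.

This gives the KKT block system:
  [ Q   A^T ] [ x     ]   [-c ]
  [ A    0  ] [ lambda ] = [ b ]

Solving the linear system:
  x*      = (0.833, -0.969, 0.6007)
  lambda* = (1.0207)
  f(x*)   = -4.2728

x* = (0.833, -0.969, 0.6007), lambda* = (1.0207)


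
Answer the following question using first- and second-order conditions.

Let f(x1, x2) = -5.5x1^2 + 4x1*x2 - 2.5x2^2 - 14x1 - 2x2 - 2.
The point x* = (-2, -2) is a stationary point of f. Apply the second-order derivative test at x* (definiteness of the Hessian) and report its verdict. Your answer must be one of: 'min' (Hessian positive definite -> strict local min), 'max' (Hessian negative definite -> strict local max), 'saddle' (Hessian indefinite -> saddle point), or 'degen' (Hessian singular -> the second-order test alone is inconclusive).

Compute the Hessian H = grad^2 f:
  H = [[-11, 4], [4, -5]]
Verify stationarity: grad f(x*) = H x* + g = (0, 0).
Eigenvalues of H: -13, -3.
Both eigenvalues < 0, so H is negative definite -> x* is a strict local max.

max


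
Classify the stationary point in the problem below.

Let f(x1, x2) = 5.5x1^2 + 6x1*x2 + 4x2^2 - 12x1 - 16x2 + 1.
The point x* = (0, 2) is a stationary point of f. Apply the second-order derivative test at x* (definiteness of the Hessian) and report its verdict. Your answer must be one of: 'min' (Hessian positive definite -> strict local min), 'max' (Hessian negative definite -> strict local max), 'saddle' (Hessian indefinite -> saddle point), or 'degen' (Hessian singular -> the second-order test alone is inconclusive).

Compute the Hessian H = grad^2 f:
  H = [[11, 6], [6, 8]]
Verify stationarity: grad f(x*) = H x* + g = (0, 0).
Eigenvalues of H: 3.3153, 15.6847.
Both eigenvalues > 0, so H is positive definite -> x* is a strict local min.

min


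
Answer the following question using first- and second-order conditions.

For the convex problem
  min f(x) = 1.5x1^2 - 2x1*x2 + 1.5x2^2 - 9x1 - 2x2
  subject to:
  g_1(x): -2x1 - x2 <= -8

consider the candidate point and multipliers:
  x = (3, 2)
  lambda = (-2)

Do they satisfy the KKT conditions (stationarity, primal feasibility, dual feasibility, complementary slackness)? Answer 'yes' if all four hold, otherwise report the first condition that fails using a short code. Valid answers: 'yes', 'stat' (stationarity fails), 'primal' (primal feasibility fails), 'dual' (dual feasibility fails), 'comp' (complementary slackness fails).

Gradient of f: grad f(x) = Q x + c = (-4, -2)
Constraint values g_i(x) = a_i^T x - b_i:
  g_1((3, 2)) = 0
Stationarity residual: grad f(x) + sum_i lambda_i a_i = (0, 0)
  -> stationarity OK
Primal feasibility (all g_i <= 0): OK
Dual feasibility (all lambda_i >= 0): FAILS
Complementary slackness (lambda_i * g_i(x) = 0 for all i): OK

Verdict: the first failing condition is dual_feasibility -> dual.

dual


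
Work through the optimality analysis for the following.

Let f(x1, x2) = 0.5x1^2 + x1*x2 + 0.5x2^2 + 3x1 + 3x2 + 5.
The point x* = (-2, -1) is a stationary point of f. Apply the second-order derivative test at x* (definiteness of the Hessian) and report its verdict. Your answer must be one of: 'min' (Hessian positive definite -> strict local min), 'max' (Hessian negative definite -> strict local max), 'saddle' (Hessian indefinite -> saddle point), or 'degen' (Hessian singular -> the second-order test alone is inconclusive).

Compute the Hessian H = grad^2 f:
  H = [[1, 1], [1, 1]]
Verify stationarity: grad f(x*) = H x* + g = (0, 0).
Eigenvalues of H: 0, 2.
H has a zero eigenvalue (singular; positive semidefinite but not definite), so H is neither positive definite, negative definite, nor indefinite. The second-order test alone is inconclusive -> degen.
(Indeed, f is constant along the null direction of H through x*, so x* is not a strict local extremum.)

degen


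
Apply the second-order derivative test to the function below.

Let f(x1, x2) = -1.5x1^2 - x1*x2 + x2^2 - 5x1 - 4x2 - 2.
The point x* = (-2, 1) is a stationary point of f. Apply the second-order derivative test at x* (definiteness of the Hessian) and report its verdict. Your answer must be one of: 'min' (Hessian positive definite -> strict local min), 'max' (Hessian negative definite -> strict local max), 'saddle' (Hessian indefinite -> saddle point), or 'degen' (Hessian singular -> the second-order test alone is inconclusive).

Compute the Hessian H = grad^2 f:
  H = [[-3, -1], [-1, 2]]
Verify stationarity: grad f(x*) = H x* + g = (0, 0).
Eigenvalues of H: -3.1926, 2.1926.
Eigenvalues have mixed signs, so H is indefinite -> x* is a saddle point.

saddle


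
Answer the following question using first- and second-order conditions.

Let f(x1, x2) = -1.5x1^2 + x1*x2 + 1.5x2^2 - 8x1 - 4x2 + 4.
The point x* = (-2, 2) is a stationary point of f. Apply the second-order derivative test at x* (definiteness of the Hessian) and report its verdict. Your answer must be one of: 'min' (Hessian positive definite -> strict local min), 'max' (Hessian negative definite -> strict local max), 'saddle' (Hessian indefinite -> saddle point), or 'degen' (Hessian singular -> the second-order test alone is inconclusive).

Compute the Hessian H = grad^2 f:
  H = [[-3, 1], [1, 3]]
Verify stationarity: grad f(x*) = H x* + g = (0, 0).
Eigenvalues of H: -3.1623, 3.1623.
Eigenvalues have mixed signs, so H is indefinite -> x* is a saddle point.

saddle


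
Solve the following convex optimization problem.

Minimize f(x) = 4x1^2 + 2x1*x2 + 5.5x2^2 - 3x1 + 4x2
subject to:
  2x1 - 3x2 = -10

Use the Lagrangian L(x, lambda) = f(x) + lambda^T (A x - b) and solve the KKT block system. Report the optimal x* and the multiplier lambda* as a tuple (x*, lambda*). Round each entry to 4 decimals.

Form the Lagrangian:
  L(x, lambda) = (1/2) x^T Q x + c^T x + lambda^T (A x - b)
Stationarity (grad_x L = 0): Q x + c + A^T lambda = 0.
Primal feasibility: A x = b.

This gives the KKT block system:
  [ Q   A^T ] [ x     ]   [-c ]
  [ A    0  ] [ lambda ] = [ b ]

Solving the linear system:
  x*      = (-1.9786, 2.0143)
  lambda* = (7.4)
  f(x*)   = 43.9964

x* = (-1.9786, 2.0143), lambda* = (7.4)


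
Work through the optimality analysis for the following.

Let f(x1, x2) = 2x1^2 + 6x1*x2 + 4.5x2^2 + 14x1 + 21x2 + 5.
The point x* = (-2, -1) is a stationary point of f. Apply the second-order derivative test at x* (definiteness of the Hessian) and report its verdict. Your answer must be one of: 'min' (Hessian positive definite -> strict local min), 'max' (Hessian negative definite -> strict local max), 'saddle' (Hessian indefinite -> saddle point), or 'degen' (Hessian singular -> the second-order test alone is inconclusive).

Compute the Hessian H = grad^2 f:
  H = [[4, 6], [6, 9]]
Verify stationarity: grad f(x*) = H x* + g = (0, 0).
Eigenvalues of H: 0, 13.
H has a zero eigenvalue (singular; positive semidefinite but not definite), so H is neither positive definite, negative definite, nor indefinite. The second-order test alone is inconclusive -> degen.
(Indeed, f is constant along the null direction of H through x*, so x* is not a strict local extremum.)

degen


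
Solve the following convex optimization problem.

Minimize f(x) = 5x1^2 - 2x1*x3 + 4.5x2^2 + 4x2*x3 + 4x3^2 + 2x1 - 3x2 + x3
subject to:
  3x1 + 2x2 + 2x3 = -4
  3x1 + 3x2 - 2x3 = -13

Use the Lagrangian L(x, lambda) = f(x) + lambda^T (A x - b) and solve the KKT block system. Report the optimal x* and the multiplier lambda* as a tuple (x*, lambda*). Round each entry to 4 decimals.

Form the Lagrangian:
  L(x, lambda) = (1/2) x^T Q x + c^T x + lambda^T (A x - b)
Stationarity (grad_x L = 0): Q x + c + A^T lambda = 0.
Primal feasibility: A x = b.

This gives the KKT block system:
  [ Q   A^T ] [ x     ]   [-c ]
  [ A    0  ] [ lambda ] = [ b ]

Solving the linear system:
  x*      = (-1.1967, -1.964, 1.759)
  lambda* = (-0.1549, 4.6499)
  f(x*)   = 32.543

x* = (-1.1967, -1.964, 1.759), lambda* = (-0.1549, 4.6499)


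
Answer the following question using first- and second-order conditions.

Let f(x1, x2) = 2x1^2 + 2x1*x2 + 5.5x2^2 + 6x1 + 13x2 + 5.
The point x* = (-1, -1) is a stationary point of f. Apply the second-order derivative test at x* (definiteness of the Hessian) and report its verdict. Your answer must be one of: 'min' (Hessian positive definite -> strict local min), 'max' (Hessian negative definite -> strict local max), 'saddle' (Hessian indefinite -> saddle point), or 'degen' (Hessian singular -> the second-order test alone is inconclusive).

Compute the Hessian H = grad^2 f:
  H = [[4, 2], [2, 11]]
Verify stationarity: grad f(x*) = H x* + g = (0, 0).
Eigenvalues of H: 3.4689, 11.5311.
Both eigenvalues > 0, so H is positive definite -> x* is a strict local min.

min


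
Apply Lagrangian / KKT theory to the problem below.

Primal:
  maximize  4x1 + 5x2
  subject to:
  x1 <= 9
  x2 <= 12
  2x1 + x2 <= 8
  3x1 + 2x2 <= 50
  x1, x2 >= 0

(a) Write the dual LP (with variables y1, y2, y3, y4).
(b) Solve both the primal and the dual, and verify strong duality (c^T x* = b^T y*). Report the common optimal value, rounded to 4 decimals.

The standard primal-dual pair for 'max c^T x s.t. A x <= b, x >= 0' is:
  Dual:  min b^T y  s.t.  A^T y >= c,  y >= 0.

So the dual LP is:
  minimize  9y1 + 12y2 + 8y3 + 50y4
  subject to:
    y1 + 2y3 + 3y4 >= 4
    y2 + y3 + 2y4 >= 5
    y1, y2, y3, y4 >= 0

Solving the primal: x* = (0, 8).
  primal value c^T x* = 40.
Solving the dual: y* = (0, 0, 5, 0).
  dual value b^T y* = 40.
Strong duality: c^T x* = b^T y*. Confirmed.

40


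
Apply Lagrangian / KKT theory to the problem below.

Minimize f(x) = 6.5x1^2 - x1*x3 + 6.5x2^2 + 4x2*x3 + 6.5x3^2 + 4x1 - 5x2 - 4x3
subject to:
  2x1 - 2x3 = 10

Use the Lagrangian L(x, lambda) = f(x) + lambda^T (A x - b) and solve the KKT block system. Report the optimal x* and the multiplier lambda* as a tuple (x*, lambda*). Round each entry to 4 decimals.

Form the Lagrangian:
  L(x, lambda) = (1/2) x^T Q x + c^T x + lambda^T (A x - b)
Stationarity (grad_x L = 0): Q x + c + A^T lambda = 0.
Primal feasibility: A x = b.

This gives the KKT block system:
  [ Q   A^T ] [ x     ]   [-c ]
  [ A    0  ] [ lambda ] = [ b ]

Solving the linear system:
  x*      = (2.2973, 1.2162, -2.7027)
  lambda* = (-18.2838)
  f(x*)   = 98.3784

x* = (2.2973, 1.2162, -2.7027), lambda* = (-18.2838)


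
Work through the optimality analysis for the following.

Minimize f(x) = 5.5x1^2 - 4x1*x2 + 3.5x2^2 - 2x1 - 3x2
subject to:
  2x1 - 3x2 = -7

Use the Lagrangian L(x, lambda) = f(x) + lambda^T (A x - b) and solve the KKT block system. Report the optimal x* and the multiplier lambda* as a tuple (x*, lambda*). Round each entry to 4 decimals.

Form the Lagrangian:
  L(x, lambda) = (1/2) x^T Q x + c^T x + lambda^T (A x - b)
Stationarity (grad_x L = 0): Q x + c + A^T lambda = 0.
Primal feasibility: A x = b.

This gives the KKT block system:
  [ Q   A^T ] [ x     ]   [-c ]
  [ A    0  ] [ lambda ] = [ b ]

Solving the linear system:
  x*      = (0.2785, 2.519)
  lambda* = (4.5063)
  f(x*)   = 11.7152

x* = (0.2785, 2.519), lambda* = (4.5063)


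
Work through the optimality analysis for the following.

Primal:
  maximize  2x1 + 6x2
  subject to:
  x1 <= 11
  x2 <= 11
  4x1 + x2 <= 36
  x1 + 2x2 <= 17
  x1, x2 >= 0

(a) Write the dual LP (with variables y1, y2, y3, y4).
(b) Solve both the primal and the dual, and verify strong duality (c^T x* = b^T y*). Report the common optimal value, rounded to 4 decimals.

The standard primal-dual pair for 'max c^T x s.t. A x <= b, x >= 0' is:
  Dual:  min b^T y  s.t.  A^T y >= c,  y >= 0.

So the dual LP is:
  minimize  11y1 + 11y2 + 36y3 + 17y4
  subject to:
    y1 + 4y3 + y4 >= 2
    y2 + y3 + 2y4 >= 6
    y1, y2, y3, y4 >= 0

Solving the primal: x* = (0, 8.5).
  primal value c^T x* = 51.
Solving the dual: y* = (0, 0, 0, 3).
  dual value b^T y* = 51.
Strong duality: c^T x* = b^T y*. Confirmed.

51


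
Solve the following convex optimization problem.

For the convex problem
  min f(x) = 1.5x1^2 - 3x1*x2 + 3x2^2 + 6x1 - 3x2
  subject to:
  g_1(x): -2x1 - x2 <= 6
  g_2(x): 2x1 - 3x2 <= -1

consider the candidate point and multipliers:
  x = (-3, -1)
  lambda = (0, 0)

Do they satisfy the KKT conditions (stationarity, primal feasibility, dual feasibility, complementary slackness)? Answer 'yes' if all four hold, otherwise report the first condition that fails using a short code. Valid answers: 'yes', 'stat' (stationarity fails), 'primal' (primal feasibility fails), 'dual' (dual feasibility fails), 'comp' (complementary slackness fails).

Gradient of f: grad f(x) = Q x + c = (0, 0)
Constraint values g_i(x) = a_i^T x - b_i:
  g_1((-3, -1)) = 1
  g_2((-3, -1)) = -2
Stationarity residual: grad f(x) + sum_i lambda_i a_i = (0, 0)
  -> stationarity OK
Primal feasibility (all g_i <= 0): FAILS
Dual feasibility (all lambda_i >= 0): OK
Complementary slackness (lambda_i * g_i(x) = 0 for all i): OK

Verdict: the first failing condition is primal_feasibility -> primal.

primal


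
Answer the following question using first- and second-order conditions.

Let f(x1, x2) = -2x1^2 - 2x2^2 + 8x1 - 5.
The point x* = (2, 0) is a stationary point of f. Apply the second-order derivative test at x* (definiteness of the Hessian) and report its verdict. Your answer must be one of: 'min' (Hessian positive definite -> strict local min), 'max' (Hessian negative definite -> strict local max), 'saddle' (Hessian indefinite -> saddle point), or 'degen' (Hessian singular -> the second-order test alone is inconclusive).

Compute the Hessian H = grad^2 f:
  H = [[-4, 0], [0, -4]]
Verify stationarity: grad f(x*) = H x* + g = (0, 0).
Eigenvalues of H: -4, -4.
Both eigenvalues < 0, so H is negative definite -> x* is a strict local max.

max


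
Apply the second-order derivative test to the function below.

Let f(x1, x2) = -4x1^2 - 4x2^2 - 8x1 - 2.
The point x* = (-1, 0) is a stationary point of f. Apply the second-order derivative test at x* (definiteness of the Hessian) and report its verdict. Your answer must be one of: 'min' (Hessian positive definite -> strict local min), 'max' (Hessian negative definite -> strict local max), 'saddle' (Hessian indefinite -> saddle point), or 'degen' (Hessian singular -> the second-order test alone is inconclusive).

Compute the Hessian H = grad^2 f:
  H = [[-8, 0], [0, -8]]
Verify stationarity: grad f(x*) = H x* + g = (0, 0).
Eigenvalues of H: -8, -8.
Both eigenvalues < 0, so H is negative definite -> x* is a strict local max.

max


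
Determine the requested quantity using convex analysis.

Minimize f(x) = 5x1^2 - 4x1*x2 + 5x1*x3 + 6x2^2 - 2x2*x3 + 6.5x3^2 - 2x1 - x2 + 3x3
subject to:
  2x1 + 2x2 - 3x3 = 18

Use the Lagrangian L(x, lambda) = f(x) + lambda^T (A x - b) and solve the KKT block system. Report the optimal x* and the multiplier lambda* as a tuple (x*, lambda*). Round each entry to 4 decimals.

Form the Lagrangian:
  L(x, lambda) = (1/2) x^T Q x + c^T x + lambda^T (A x - b)
Stationarity (grad_x L = 0): Q x + c + A^T lambda = 0.
Primal feasibility: A x = b.

This gives the KKT block system:
  [ Q   A^T ] [ x     ]   [-c ]
  [ A    0  ] [ lambda ] = [ b ]

Solving the linear system:
  x*      = (3.3605, 1.7408, -2.5992)
  lambda* = (-5.8228)
  f(x*)   = 44.276

x* = (3.3605, 1.7408, -2.5992), lambda* = (-5.8228)


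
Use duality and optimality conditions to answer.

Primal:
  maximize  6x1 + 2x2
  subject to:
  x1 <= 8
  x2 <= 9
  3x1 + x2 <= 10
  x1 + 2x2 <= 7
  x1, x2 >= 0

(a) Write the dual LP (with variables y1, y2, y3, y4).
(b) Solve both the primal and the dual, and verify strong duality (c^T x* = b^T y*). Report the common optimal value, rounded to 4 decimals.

The standard primal-dual pair for 'max c^T x s.t. A x <= b, x >= 0' is:
  Dual:  min b^T y  s.t.  A^T y >= c,  y >= 0.

So the dual LP is:
  minimize  8y1 + 9y2 + 10y3 + 7y4
  subject to:
    y1 + 3y3 + y4 >= 6
    y2 + y3 + 2y4 >= 2
    y1, y2, y3, y4 >= 0

Solving the primal: x* = (2.6, 2.2).
  primal value c^T x* = 20.
Solving the dual: y* = (0, 0, 2, 0).
  dual value b^T y* = 20.
Strong duality: c^T x* = b^T y*. Confirmed.

20


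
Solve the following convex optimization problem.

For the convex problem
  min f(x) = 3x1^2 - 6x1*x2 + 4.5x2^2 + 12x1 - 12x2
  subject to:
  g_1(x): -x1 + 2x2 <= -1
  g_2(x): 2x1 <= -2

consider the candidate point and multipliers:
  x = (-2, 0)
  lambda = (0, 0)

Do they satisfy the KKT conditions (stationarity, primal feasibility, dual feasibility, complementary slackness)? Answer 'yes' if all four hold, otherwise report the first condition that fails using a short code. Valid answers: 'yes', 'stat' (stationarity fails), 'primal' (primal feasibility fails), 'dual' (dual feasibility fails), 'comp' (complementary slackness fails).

Gradient of f: grad f(x) = Q x + c = (0, 0)
Constraint values g_i(x) = a_i^T x - b_i:
  g_1((-2, 0)) = 3
  g_2((-2, 0)) = -2
Stationarity residual: grad f(x) + sum_i lambda_i a_i = (0, 0)
  -> stationarity OK
Primal feasibility (all g_i <= 0): FAILS
Dual feasibility (all lambda_i >= 0): OK
Complementary slackness (lambda_i * g_i(x) = 0 for all i): OK

Verdict: the first failing condition is primal_feasibility -> primal.

primal


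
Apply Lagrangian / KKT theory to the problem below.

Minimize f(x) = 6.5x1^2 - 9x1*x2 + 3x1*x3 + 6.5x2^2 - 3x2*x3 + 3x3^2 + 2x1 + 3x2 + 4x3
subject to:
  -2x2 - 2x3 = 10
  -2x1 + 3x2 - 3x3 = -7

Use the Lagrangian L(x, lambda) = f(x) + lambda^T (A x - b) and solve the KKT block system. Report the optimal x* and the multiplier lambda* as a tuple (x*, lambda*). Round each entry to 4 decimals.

Form the Lagrangian:
  L(x, lambda) = (1/2) x^T Q x + c^T x + lambda^T (A x - b)
Stationarity (grad_x L = 0): Q x + c + A^T lambda = 0.
Primal feasibility: A x = b.

This gives the KKT block system:
  [ Q   A^T ] [ x     ]   [-c ]
  [ A    0  ] [ lambda ] = [ b ]

Solving the linear system:
  x*      = (-1.9429, -4.3143, -0.6857)
  lambda* = (-6.6357, 6.7571)
  f(x*)   = 47.0429

x* = (-1.9429, -4.3143, -0.6857), lambda* = (-6.6357, 6.7571)


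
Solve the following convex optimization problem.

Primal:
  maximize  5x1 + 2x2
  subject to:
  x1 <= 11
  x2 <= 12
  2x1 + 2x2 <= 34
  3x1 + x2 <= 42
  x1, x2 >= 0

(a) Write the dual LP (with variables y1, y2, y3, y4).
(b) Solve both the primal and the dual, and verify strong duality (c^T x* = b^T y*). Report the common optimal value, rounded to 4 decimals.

The standard primal-dual pair for 'max c^T x s.t. A x <= b, x >= 0' is:
  Dual:  min b^T y  s.t.  A^T y >= c,  y >= 0.

So the dual LP is:
  minimize  11y1 + 12y2 + 34y3 + 42y4
  subject to:
    y1 + 2y3 + 3y4 >= 5
    y2 + 2y3 + y4 >= 2
    y1, y2, y3, y4 >= 0

Solving the primal: x* = (11, 6).
  primal value c^T x* = 67.
Solving the dual: y* = (3, 0, 1, 0).
  dual value b^T y* = 67.
Strong duality: c^T x* = b^T y*. Confirmed.

67


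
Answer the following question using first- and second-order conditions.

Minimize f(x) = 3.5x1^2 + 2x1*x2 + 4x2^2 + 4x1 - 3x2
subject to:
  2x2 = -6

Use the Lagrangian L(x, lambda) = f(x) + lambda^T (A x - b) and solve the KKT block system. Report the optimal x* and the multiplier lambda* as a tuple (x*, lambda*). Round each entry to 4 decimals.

Form the Lagrangian:
  L(x, lambda) = (1/2) x^T Q x + c^T x + lambda^T (A x - b)
Stationarity (grad_x L = 0): Q x + c + A^T lambda = 0.
Primal feasibility: A x = b.

This gives the KKT block system:
  [ Q   A^T ] [ x     ]   [-c ]
  [ A    0  ] [ lambda ] = [ b ]

Solving the linear system:
  x*      = (0.2857, -3)
  lambda* = (13.2143)
  f(x*)   = 44.7143

x* = (0.2857, -3), lambda* = (13.2143)


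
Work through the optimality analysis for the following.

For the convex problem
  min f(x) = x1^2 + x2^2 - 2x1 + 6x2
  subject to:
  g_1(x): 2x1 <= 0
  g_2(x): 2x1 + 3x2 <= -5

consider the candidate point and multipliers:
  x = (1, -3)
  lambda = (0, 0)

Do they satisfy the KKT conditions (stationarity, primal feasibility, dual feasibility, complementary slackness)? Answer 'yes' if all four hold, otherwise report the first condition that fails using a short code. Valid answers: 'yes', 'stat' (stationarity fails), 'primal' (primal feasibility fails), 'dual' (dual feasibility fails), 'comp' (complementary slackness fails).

Gradient of f: grad f(x) = Q x + c = (0, 0)
Constraint values g_i(x) = a_i^T x - b_i:
  g_1((1, -3)) = 2
  g_2((1, -3)) = -2
Stationarity residual: grad f(x) + sum_i lambda_i a_i = (0, 0)
  -> stationarity OK
Primal feasibility (all g_i <= 0): FAILS
Dual feasibility (all lambda_i >= 0): OK
Complementary slackness (lambda_i * g_i(x) = 0 for all i): OK

Verdict: the first failing condition is primal_feasibility -> primal.

primal


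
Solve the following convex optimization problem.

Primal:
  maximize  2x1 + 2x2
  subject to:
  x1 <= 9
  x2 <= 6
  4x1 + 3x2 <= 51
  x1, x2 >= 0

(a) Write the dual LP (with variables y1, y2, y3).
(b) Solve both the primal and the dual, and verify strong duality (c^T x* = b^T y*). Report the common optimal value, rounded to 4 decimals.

The standard primal-dual pair for 'max c^T x s.t. A x <= b, x >= 0' is:
  Dual:  min b^T y  s.t.  A^T y >= c,  y >= 0.

So the dual LP is:
  minimize  9y1 + 6y2 + 51y3
  subject to:
    y1 + 4y3 >= 2
    y2 + 3y3 >= 2
    y1, y2, y3 >= 0

Solving the primal: x* = (8.25, 6).
  primal value c^T x* = 28.5.
Solving the dual: y* = (0, 0.5, 0.5).
  dual value b^T y* = 28.5.
Strong duality: c^T x* = b^T y*. Confirmed.

28.5


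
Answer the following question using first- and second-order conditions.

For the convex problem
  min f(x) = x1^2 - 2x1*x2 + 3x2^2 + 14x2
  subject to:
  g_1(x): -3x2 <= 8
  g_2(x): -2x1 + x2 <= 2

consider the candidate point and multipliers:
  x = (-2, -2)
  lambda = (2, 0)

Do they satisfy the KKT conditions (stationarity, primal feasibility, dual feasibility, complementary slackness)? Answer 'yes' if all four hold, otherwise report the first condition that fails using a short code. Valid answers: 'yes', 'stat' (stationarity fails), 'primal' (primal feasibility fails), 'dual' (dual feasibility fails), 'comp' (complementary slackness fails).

Gradient of f: grad f(x) = Q x + c = (0, 6)
Constraint values g_i(x) = a_i^T x - b_i:
  g_1((-2, -2)) = -2
  g_2((-2, -2)) = 0
Stationarity residual: grad f(x) + sum_i lambda_i a_i = (0, 0)
  -> stationarity OK
Primal feasibility (all g_i <= 0): OK
Dual feasibility (all lambda_i >= 0): OK
Complementary slackness (lambda_i * g_i(x) = 0 for all i): FAILS

Verdict: the first failing condition is complementary_slackness -> comp.

comp


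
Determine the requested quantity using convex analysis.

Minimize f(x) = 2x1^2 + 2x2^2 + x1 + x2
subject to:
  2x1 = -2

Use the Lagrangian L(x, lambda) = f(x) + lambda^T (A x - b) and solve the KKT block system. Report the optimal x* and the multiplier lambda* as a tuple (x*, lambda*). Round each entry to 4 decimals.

Form the Lagrangian:
  L(x, lambda) = (1/2) x^T Q x + c^T x + lambda^T (A x - b)
Stationarity (grad_x L = 0): Q x + c + A^T lambda = 0.
Primal feasibility: A x = b.

This gives the KKT block system:
  [ Q   A^T ] [ x     ]   [-c ]
  [ A    0  ] [ lambda ] = [ b ]

Solving the linear system:
  x*      = (-1, -0.25)
  lambda* = (1.5)
  f(x*)   = 0.875

x* = (-1, -0.25), lambda* = (1.5)


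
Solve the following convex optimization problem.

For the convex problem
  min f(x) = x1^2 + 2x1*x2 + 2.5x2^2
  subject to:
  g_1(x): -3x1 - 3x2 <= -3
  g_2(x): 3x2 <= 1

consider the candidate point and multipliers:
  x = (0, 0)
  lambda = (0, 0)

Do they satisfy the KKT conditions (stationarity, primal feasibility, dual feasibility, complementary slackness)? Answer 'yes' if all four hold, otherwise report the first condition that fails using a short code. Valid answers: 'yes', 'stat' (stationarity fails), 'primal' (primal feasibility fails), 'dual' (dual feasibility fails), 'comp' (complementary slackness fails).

Gradient of f: grad f(x) = Q x + c = (0, 0)
Constraint values g_i(x) = a_i^T x - b_i:
  g_1((0, 0)) = 3
  g_2((0, 0)) = -1
Stationarity residual: grad f(x) + sum_i lambda_i a_i = (0, 0)
  -> stationarity OK
Primal feasibility (all g_i <= 0): FAILS
Dual feasibility (all lambda_i >= 0): OK
Complementary slackness (lambda_i * g_i(x) = 0 for all i): OK

Verdict: the first failing condition is primal_feasibility -> primal.

primal


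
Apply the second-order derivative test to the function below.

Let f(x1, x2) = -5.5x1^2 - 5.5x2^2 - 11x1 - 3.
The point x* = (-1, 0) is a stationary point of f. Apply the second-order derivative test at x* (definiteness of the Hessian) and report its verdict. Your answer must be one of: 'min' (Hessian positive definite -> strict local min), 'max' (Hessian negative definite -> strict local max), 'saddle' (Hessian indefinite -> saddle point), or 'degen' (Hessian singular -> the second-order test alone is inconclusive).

Compute the Hessian H = grad^2 f:
  H = [[-11, 0], [0, -11]]
Verify stationarity: grad f(x*) = H x* + g = (0, 0).
Eigenvalues of H: -11, -11.
Both eigenvalues < 0, so H is negative definite -> x* is a strict local max.

max
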